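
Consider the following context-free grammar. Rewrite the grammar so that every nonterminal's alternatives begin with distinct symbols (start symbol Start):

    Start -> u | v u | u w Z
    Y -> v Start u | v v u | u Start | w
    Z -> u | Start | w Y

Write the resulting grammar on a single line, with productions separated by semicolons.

Start has alternatives sharing prefix 'u': factor to Start → u Start1 with Start1 → ε | w Z.
Y has alternatives sharing prefix 'v': factor to Y → v Y1 with Y1 → Start u | v u.

Start -> v u | u Start1; Y -> u Start | w | v Y1; Z -> u | Start | w Y; Start1 -> ε | w Z; Y1 -> Start u | v u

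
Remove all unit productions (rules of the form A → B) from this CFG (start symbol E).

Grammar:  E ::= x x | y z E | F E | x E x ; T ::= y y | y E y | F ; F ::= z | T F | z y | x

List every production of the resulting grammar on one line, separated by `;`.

Unit pairs: T ⇒* {F}.
For each unit pair (A, B), copy every non-unit production of B to A, then drop all unit productions.

E ::= x x | y z E | F E | x E x; T ::= z | T F | z y | x | y y | y E y; F ::= z | T F | z y | x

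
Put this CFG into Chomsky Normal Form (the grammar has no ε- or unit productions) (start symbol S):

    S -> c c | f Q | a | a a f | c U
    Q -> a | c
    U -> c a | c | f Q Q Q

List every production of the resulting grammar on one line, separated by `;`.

Introduce a nonterminal for each terminal appearing in a rule of length ≥ 2: X1 → c, X2 → f, X3 → a.
Binarize each right-hand side of length ≥ 3 by chaining fresh nonterminals (Y1, Y2, …): affected rules were S → X3 X3 X2; U → X2 Q Q Q.

S -> X1 X1 | X2 Q | a | X3 Y1 | X1 U; Q -> a | c; U -> X1 X3 | c | X2 Y2; X1 -> c; X2 -> f; X3 -> a; Y1 -> X3 X2; Y2 -> Q Y3; Y3 -> Q Q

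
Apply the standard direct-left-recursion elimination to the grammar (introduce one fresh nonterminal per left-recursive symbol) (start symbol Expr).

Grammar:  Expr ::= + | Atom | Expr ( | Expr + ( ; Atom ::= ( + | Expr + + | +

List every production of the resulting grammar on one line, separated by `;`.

Directly left-recursive nonterminal: Expr.
For Expr: α = {(, + (}, β = {+, Atom}. Rewrite as Expr → β Expr1 and Expr1 → α Expr1 | ε.

Expr ::= + Expr1 | Atom Expr1; Atom ::= ( + | Expr + + | +; Expr1 ::= ( Expr1 | + ( Expr1 | ε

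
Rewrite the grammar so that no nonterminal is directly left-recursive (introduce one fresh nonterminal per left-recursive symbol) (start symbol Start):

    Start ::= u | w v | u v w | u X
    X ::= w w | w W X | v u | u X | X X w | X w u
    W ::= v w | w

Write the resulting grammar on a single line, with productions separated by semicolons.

Start ::= u | w v | u v w | u X; X ::= w w X1 | w W X X1 | v u X1 | u X X1; W ::= v w | w; X1 ::= X w X1 | w u X1 | ε

Directly left-recursive nonterminal: X.
For X: α = {X w, w u}, β = {w w, w W X, v u, u X}. Rewrite as X → β X1 and X1 → α X1 | ε.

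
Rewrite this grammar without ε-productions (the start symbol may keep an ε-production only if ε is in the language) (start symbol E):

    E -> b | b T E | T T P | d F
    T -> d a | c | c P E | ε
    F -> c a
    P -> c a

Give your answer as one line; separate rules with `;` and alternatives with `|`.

The nullable symbols are {T}.
ε ∉ L(G), so no ε-production is kept.
Add the nullable-subset variants: E → b T E gives b T E | b E. E → T T P gives T T P | T P | P.

E -> b | b T E | b E | T T P | T P | P | d F; T -> d a | c | c P E; F -> c a; P -> c a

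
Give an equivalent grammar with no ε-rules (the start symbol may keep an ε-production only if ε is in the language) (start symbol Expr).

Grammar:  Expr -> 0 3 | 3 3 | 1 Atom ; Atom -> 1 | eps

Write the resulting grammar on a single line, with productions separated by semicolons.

Expr -> 0 3 | 3 3 | 1 Atom | 1; Atom -> 1

The nullable symbols are {Atom}.
ε ∉ L(G), so no ε-production is kept.
Add the nullable-subset variants: Expr → 1 Atom gives 1 Atom | 1.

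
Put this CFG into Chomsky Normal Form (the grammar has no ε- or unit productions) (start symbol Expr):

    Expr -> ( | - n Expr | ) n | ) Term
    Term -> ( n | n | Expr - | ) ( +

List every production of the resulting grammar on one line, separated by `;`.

Expr -> ( | X1 Y1 | X3 X2 | X3 Term; Term -> X4 X2 | n | Expr X1 | X3 Y2; X1 -> -; X2 -> n; X3 -> ); X4 -> (; X5 -> +; Y1 -> X2 Expr; Y2 -> X4 X5

Introduce a nonterminal for each terminal appearing in a rule of length ≥ 2: X1 → -, X2 → n, X3 → ), X4 → (, X5 → +.
Binarize each right-hand side of length ≥ 3 by chaining fresh nonterminals (Y1, Y2, …): affected rules were Expr → X1 X2 Expr; Term → X3 X4 X5.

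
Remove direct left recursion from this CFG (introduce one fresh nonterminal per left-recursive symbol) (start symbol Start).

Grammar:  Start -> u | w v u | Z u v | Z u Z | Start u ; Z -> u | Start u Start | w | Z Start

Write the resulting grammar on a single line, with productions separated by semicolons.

Left recursion appears on Start, Z.
For Start: α = {u}, β = {u, w v u, Z u v, Z u Z}. Rewrite as Start → β Start1 and Start1 → α Start1 | ε.
For Z: α = {Start}, β = {u, Start u Start, w}. Rewrite as Z → β Z1 and Z1 → α Z1 | ε.

Start -> u Start1 | w v u Start1 | Z u v Start1 | Z u Z Start1; Z -> u Z1 | Start u Start Z1 | w Z1; Start1 -> u Start1 | ε; Z1 -> Start Z1 | ε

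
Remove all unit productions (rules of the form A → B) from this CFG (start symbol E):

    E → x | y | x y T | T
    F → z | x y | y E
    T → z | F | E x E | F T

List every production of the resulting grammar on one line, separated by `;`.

E → x | y | x y T | z | x y | y E | E x E | F T; F → z | x y | y E; T → z | x y | y E | E x E | F T

Unit pairs: E ⇒* {F, T}; T ⇒* {F}.
For each unit pair (A, B), copy every non-unit production of B to A, then drop all unit productions.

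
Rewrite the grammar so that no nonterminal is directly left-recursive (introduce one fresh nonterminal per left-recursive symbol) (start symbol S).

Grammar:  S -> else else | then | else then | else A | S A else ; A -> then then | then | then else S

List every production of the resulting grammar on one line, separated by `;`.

S is directly left-recursive.
For S: α = {A else}, β = {else else, then, else then, else A}. Rewrite as S → β S' and S' → α S' | ε.

S -> else else S' | then S' | else then S' | else A S'; A -> then then | then | then else S; S' -> A else S' | ε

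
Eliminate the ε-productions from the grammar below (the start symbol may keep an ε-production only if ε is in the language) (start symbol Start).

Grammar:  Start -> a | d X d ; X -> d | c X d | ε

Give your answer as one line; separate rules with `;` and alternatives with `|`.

Start -> a | d X d | d d; X -> d | c X d | c d

The nullable symbols are {X}.
ε ∉ L(G), so no ε-production is kept.
Expand every rule over subsets of its nullable positions: Start → d X d gives d X d | d d. X → c X d gives c X d | c d.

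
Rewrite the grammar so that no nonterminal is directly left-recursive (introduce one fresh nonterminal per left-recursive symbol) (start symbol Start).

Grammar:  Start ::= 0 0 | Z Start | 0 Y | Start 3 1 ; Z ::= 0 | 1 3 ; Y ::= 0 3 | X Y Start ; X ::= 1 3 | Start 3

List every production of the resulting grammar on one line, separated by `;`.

Directly left-recursive nonterminal: Start.
For Start: α = {3 1}, β = {0 0, Z Start, 0 Y}. Rewrite as Start → β Start1 and Start1 → α Start1 | ε.

Start ::= 0 0 Start1 | Z Start Start1 | 0 Y Start1; Z ::= 0 | 1 3; Y ::= 0 3 | X Y Start; X ::= 1 3 | Start 3; Start1 ::= 3 1 Start1 | ε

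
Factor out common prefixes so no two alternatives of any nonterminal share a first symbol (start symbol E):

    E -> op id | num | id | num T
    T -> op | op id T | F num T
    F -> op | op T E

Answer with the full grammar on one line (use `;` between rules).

E has alternatives sharing prefix 'num': factor to E → num E' with E' → ε | T.
T has alternatives sharing prefix 'op': factor to T → op T' with T' → ε | id T.
F has alternatives sharing prefix 'op': factor to F → op F' with F' → ε | T E.

E -> op id | id | num E'; T -> F num T | op T'; F -> op F'; E' -> epsilon | T; T' -> epsilon | id T; F' -> epsilon | T E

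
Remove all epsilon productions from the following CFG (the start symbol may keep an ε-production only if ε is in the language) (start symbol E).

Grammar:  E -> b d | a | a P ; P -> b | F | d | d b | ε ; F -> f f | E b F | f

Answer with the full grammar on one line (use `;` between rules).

E -> b d | a | a P; P -> b | F | d | d b; F -> f f | E b F | f

Nullable nonterminals: {P}.
ε ∉ L(G), so no ε-production is kept.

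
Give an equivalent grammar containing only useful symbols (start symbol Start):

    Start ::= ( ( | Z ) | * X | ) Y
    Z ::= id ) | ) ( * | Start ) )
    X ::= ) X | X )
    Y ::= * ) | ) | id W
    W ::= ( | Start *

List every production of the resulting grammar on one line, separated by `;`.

Start ::= ( ( | Z ) | ) Y; Z ::= id ) | ) ( * | Start ) ); Y ::= * ) | ) | id W; W ::= ( | Start *

Generating nonterminals: {Start, W, Y, Z}.
Reachable from Start after that: {Start, W, Y, Z}.
Removed useless symbols: {X} and every production mentioning them.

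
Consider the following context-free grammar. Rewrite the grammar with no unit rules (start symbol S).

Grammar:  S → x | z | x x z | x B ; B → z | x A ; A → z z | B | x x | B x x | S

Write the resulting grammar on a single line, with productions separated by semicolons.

Unit pairs: A ⇒* {B, S}.
For each unit pair (A, B), copy every non-unit production of B to A, then drop all unit productions.

S → x | z | x x z | x B; B → z | x A; A → z | x A | x | x x z | x B | z z | x x | B x x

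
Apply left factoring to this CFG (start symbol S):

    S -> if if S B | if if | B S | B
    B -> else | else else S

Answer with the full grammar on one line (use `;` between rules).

S -> if if S' | B S''; B -> else B'; S' -> S B | epsilon; S'' -> S | epsilon; B' -> epsilon | else S

S has alternatives sharing prefix 'if if': factor to S → if if S' with S' → S B | ε.
S has alternatives sharing prefix 'B': factor to S → B S'' with S'' → S | ε.
B has alternatives sharing prefix 'else': factor to B → else B' with B' → ε | else S.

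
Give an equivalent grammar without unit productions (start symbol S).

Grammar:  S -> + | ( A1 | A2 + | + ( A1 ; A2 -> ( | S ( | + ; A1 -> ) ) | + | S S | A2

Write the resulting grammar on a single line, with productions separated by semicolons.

S -> + | ( A1 | A2 + | + ( A1; A2 -> ( | S ( | +; A1 -> ( | S ( | + | ) ) | S S

Unit pairs: A1 ⇒* {A2}.
For every A with A ⇒* B via unit rules, add B's non-unit alternatives to A; then delete every rule of the form X → Y.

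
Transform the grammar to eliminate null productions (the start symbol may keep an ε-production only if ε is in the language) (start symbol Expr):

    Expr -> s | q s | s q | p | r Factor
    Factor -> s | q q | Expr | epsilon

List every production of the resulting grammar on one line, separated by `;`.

Nullable set = {Factor}.
ε ∉ L(G), so no ε-production is kept.
Expand every rule over subsets of its nullable positions: Expr → r Factor gives r Factor | r.

Expr -> s | q s | s q | p | r Factor | r; Factor -> s | q q | Expr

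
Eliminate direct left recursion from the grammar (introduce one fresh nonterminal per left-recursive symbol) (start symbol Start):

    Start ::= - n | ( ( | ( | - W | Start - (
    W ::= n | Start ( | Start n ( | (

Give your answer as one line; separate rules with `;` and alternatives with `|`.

Left recursion appears on Start.
For Start: α = {- (}, β = {- n, ( (, (, - W}. Rewrite as Start → β Start1 and Start1 → α Start1 | ε.

Start ::= - n Start1 | ( ( Start1 | ( Start1 | - W Start1; W ::= n | Start ( | Start n ( | (; Start1 ::= - ( Start1 | ε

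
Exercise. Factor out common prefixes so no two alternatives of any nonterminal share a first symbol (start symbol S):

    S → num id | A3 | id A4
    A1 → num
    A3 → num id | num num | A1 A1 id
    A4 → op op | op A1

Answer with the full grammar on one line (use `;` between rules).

A3 has alternatives sharing prefix 'num': factor to A3 → num A3' with A3' → id | num.
A4 has alternatives sharing prefix 'op': factor to A4 → op A4' with A4' → op | A1.

S → num id | A3 | id A4; A1 → num; A3 → A1 A1 id | num A3'; A4 → op A4'; A3' → id | num; A4' → op | A1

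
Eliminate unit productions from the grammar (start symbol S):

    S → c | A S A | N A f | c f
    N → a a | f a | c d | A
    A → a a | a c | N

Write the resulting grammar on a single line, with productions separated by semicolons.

S → c | A S A | N A f | c f; N → a a | f a | c d | a c; A → a a | f a | c d | a c

Unit pairs: A ⇒* {N}; N ⇒* {A}.
Replace each nonterminal's rules with the union of the non-unit rules of every nonterminal it unit-derives.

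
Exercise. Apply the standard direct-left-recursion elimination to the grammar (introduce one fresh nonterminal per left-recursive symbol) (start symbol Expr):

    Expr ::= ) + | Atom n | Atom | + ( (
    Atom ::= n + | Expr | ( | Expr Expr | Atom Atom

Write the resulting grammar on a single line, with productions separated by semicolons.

Atom is directly left-recursive.
For Atom: α = {Atom}, β = {n +, Expr, (, Expr Expr}. Rewrite as Atom → β Atom1 and Atom1 → α Atom1 | ε.

Expr ::= ) + | Atom n | Atom | + ( (; Atom ::= n + Atom1 | Expr Atom1 | ( Atom1 | Expr Expr Atom1; Atom1 ::= Atom Atom1 | ε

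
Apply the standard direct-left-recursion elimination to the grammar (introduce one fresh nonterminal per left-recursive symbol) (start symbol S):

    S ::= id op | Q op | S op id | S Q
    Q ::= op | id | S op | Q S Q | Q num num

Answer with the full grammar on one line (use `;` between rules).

S, Q are directly left-recursive.
For S: α = {op id, Q}, β = {id op, Q op}. Rewrite as S → β S' and S' → α S' | ε.
For Q: α = {S Q, num num}, β = {op, id, S op}. Rewrite as Q → β Q' and Q' → α Q' | ε.

S ::= id op S' | Q op S'; Q ::= op Q' | id Q' | S op Q'; S' ::= op id S' | Q S' | ε; Q' ::= S Q Q' | num num Q' | ε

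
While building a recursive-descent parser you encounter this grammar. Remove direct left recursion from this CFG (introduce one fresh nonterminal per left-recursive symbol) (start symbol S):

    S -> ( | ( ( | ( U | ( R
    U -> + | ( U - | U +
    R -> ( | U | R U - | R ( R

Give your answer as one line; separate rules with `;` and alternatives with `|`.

Directly left-recursive nonterminals: U, R.
For U: α = {+}, β = {+, ( U -}. Rewrite as U → β U' and U' → α U' | ε.
For R: α = {U -, ( R}, β = {(, U}. Rewrite as R → β R' and R' → α R' | ε.

S -> ( | ( ( | ( U | ( R; U -> + U' | ( U - U'; R -> ( R' | U R'; U' -> + U' | ε; R' -> U - R' | ( R R' | ε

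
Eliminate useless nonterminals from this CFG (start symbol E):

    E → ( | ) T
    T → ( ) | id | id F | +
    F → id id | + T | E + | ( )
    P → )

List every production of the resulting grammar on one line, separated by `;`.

E → ( | ) T; T → ( ) | id | id F | +; F → id id | + T | E + | ( )

Generating nonterminals: {E, F, P, T}.
Reachable from E after that: {E, F, T}.
Removed useless symbols: {P} and every production mentioning them.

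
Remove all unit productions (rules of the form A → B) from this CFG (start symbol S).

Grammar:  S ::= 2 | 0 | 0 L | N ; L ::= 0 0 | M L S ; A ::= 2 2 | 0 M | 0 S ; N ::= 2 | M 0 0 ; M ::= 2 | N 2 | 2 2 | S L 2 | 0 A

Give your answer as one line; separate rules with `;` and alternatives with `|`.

Unit pairs: S ⇒* {N}.
For every A with A ⇒* B via unit rules, add B's non-unit alternatives to A; then delete every rule of the form X → Y.

S ::= 2 | 0 | 0 L | M 0 0; L ::= 0 0 | M L S; A ::= 2 2 | 0 M | 0 S; N ::= 2 | M 0 0; M ::= 2 | N 2 | 2 2 | S L 2 | 0 A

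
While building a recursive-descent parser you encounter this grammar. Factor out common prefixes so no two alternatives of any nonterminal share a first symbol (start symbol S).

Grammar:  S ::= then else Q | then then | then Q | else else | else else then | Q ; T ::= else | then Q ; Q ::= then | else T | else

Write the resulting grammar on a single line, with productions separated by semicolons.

S has alternatives sharing prefix 'then': factor to S → then S' with S' → else Q | then | Q.
S has alternatives sharing prefix 'else else': factor to S → else else S'' with S'' → ε | then.
Q has alternatives sharing prefix 'else': factor to Q → else Q' with Q' → T | ε.

S ::= Q | then S' | else else S''; T ::= else | then Q; Q ::= then | else Q'; S' ::= else Q | then | Q; S'' ::= ε | then; Q' ::= T | ε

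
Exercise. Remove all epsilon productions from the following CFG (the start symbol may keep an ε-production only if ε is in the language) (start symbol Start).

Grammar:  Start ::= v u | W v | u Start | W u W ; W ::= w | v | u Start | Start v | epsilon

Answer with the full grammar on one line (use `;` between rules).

Start ::= v u | W v | v | u Start | W u W | W u | u W | u; W ::= w | v | u Start | Start v

Nullable nonterminals: {W}.
ε ∉ L(G), so no ε-production is kept.
For each production, add variants omitting each subset of nullable occurrences: Start → W v gives W v | v. Start → W u W gives W u W | W u | u W | u.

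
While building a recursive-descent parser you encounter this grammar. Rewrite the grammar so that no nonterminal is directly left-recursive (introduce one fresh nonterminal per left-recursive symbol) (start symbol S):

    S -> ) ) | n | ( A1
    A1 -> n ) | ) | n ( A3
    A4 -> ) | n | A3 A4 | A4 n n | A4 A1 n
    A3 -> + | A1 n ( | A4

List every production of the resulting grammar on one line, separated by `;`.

Directly left-recursive nonterminal: A4.
For A4: α = {n n, A1 n}, β = {), n, A3 A4}. Rewrite as A4 → β A4' and A4' → α A4' | ε.

S -> ) ) | n | ( A1; A1 -> n ) | ) | n ( A3; A4 -> ) A4' | n A4' | A3 A4 A4'; A3 -> + | A1 n ( | A4; A4' -> n n A4' | A1 n A4' | ε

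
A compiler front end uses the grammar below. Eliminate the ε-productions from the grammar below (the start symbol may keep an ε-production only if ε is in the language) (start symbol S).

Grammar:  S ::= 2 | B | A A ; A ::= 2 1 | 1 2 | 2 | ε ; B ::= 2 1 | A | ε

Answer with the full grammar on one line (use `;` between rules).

Nullable set = {A, B, S}.
ε ∈ L(G) since S is nullable, so keep S → ε.
Add the nullable-subset variants: S → A A gives A A | A.

S ::= 2 | B | A A | A | ε; A ::= 2 1 | 1 2 | 2; B ::= 2 1 | A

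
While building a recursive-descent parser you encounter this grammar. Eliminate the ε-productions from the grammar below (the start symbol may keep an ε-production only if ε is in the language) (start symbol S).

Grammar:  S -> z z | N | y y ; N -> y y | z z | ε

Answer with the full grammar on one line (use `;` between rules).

S -> z z | N | y y | ε; N -> y y | z z

The nullable symbols are {N, S}.
ε ∈ L(G) since S is nullable, so keep S → ε.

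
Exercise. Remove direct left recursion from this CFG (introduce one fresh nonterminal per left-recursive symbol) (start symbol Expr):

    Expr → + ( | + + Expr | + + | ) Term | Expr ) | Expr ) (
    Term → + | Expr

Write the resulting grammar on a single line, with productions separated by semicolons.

Expr → + ( Expr1 | + + Expr Expr1 | + + Expr1 | ) Term Expr1; Term → + | Expr; Expr1 → ) Expr1 | ) ( Expr1 | ε

Directly left-recursive nonterminal: Expr.
For Expr: α = {), ) (}, β = {+ (, + + Expr, + +, ) Term}. Rewrite as Expr → β Expr1 and Expr1 → α Expr1 | ε.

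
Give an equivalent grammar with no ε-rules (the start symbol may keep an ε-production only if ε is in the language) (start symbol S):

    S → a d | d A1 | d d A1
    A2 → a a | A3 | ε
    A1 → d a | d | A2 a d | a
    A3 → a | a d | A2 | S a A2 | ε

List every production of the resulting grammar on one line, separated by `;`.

S → a d | d A1 | d d A1; A2 → a a | A3; A1 → d a | d | A2 a d | a d | a; A3 → a | a d | A2 | S a A2 | S a

Nullable nonterminals: {A2, A3}.
ε ∉ L(G), so no ε-production is kept.
Expand every rule over subsets of its nullable positions: A1 → A2 a d gives A2 a d | a d. A3 → S a A2 gives S a A2 | S a.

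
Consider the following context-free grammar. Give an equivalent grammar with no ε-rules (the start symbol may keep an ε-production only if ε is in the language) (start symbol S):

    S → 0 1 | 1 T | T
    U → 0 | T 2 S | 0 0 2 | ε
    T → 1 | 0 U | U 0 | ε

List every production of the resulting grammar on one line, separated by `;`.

Nullable set = {S, T, U}.
ε ∈ L(G) since S is nullable, so keep S → ε.
For each production, add variants omitting each subset of nullable occurrences: S → 1 T gives 1 T | 1. U → T 2 S gives T 2 S | T 2 | 2 S | 2. T → 0 U gives 0 U | 0.

S → 0 1 | 1 T | 1 | T | ε; U → 0 | T 2 S | T 2 | 2 S | 2 | 0 0 2; T → 1 | 0 U | 0 | U 0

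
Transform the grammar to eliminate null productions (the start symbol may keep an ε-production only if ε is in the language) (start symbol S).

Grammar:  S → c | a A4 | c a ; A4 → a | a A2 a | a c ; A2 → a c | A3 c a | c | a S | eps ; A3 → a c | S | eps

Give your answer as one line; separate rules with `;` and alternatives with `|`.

Nullable set = {A2, A3}.
ε ∉ L(G), so no ε-production is kept.
Add the nullable-subset variants: A4 → a A2 a gives a A2 a | a a. A2 → A3 c a gives A3 c a | c a.

S → c | a A4 | c a; A4 → a | a A2 a | a a | a c; A2 → a c | A3 c a | c a | c | a S; A3 → a c | S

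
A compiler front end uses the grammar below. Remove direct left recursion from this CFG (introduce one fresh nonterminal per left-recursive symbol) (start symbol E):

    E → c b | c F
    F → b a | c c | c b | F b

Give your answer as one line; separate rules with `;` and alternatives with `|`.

Directly left-recursive nonterminal: F.
For F: α = {b}, β = {b a, c c, c b}. Rewrite as F → β F' and F' → α F' | ε.

E → c b | c F; F → b a F' | c c F' | c b F'; F' → b F' | ε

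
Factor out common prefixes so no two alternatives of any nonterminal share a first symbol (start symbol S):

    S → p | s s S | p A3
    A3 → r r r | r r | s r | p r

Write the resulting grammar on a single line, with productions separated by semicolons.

S has alternatives sharing prefix 'p': factor to S → p S' with S' → ε | A3.
A3 has alternatives sharing prefix 'r r': factor to A3 → r r A3' with A3' → r | ε.

S → s s S | p S'; A3 → s r | p r | r r A3'; S' → ε | A3; A3' → r | ε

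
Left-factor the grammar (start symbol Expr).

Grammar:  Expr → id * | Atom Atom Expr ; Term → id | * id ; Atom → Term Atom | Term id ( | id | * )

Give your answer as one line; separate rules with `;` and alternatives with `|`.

Expr → id * | Atom Atom Expr; Term → id | * id; Atom → id | * ) | Term Atom1; Atom1 → Atom | id (

Atom has alternatives sharing prefix 'Term': factor to Atom → Term Atom1 with Atom1 → Atom | id (.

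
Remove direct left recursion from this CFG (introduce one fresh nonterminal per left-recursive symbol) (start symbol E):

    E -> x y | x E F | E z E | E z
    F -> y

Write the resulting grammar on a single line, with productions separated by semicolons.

E -> x y E' | x E F E'; F -> y; E' -> z E E' | z E' | ε

E is directly left-recursive.
For E: α = {z E, z}, β = {x y, x E F}. Rewrite as E → β E' and E' → α E' | ε.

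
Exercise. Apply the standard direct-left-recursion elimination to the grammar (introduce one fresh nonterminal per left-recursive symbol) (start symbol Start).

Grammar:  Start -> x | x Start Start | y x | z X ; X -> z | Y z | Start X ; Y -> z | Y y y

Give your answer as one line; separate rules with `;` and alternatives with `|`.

Start -> x | x Start Start | y x | z X; X -> z | Y z | Start X; Y -> z Y1; Y1 -> y y Y1 | ε

Left recursion appears on Y.
For Y: α = {y y}, β = {z}. Rewrite as Y → β Y1 and Y1 → α Y1 | ε.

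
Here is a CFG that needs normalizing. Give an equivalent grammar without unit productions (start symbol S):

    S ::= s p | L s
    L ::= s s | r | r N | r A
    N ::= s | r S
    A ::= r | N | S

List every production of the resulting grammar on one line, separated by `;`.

S ::= s p | L s; L ::= s s | r | r N | r A; N ::= s | r S; A ::= s p | L s | s | r S | r

Unit pairs: A ⇒* {N, S}.
Replace each nonterminal's rules with the union of the non-unit rules of every nonterminal it unit-derives.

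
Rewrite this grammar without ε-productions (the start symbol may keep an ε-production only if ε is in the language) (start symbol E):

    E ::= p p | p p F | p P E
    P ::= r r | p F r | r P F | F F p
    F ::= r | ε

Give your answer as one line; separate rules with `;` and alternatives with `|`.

The nullable symbols are {F}.
ε ∉ L(G), so no ε-production is kept.
Add the nullable-subset variants: P → p F r gives p F r | p r. P → r P F gives r P F | r P. P → F F p gives F F p | F p | p.

E ::= p p | p p F | p P E; P ::= r r | p F r | p r | r P F | r P | F F p | F p | p; F ::= r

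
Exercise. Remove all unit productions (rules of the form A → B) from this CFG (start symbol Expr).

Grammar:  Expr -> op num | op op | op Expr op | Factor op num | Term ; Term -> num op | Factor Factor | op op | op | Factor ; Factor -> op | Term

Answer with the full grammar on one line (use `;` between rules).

Unit pairs: Expr ⇒* {Factor, Term}; Factor ⇒* {Term}; Term ⇒* {Factor}.
For every A with A ⇒* B via unit rules, add B's non-unit alternatives to A; then delete every rule of the form X → Y.

Expr -> num op | Factor Factor | op op | op | op num | op Expr op | Factor op num; Term -> num op | Factor Factor | op op | op; Factor -> num op | Factor Factor | op op | op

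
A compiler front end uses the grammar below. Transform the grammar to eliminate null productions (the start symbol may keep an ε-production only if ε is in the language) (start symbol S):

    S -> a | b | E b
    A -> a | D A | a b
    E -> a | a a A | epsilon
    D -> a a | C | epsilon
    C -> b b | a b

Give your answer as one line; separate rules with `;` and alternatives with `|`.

Nullable set = {D, E}.
ε ∉ L(G), so no ε-production is kept.

S -> a | b | E b; A -> a | D A | a b; E -> a | a a A; D -> a a | C; C -> b b | a b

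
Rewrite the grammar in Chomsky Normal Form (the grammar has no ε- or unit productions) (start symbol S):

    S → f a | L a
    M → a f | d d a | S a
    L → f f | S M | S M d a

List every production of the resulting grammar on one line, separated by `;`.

S → X1 X2 | L X2; M → X2 X1 | X3 Y1 | S X2; L → X1 X1 | S M | S Y2; X1 → f; X2 → a; X3 → d; Y1 → X3 X2; Y2 → M Y3; Y3 → X3 X2

Introduce a nonterminal for each terminal appearing in a rule of length ≥ 2: X1 → f, X2 → a, X3 → d.
Binarize each right-hand side of length ≥ 3 by chaining fresh nonterminals (Y1, Y2, …): affected rules were M → X3 X3 X2; L → S M X3 X2.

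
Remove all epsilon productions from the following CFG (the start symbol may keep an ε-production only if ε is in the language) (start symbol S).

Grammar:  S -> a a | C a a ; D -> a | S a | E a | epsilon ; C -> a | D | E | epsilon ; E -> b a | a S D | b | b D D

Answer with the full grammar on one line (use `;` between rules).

S -> a a | C a a; D -> a | S a | E a; C -> a | D | E; E -> b a | a S D | a S | b | b D D | b D

The nullable symbols are {C, D}.
ε ∉ L(G), so no ε-production is kept.
Expand every rule over subsets of its nullable positions: E → a S D gives a S D | a S. E → b D D gives b D D | b D.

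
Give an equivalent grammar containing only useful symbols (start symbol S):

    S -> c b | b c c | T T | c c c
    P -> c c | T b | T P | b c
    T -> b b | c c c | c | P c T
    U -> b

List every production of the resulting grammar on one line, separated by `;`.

S -> c b | b c c | T T | c c c; P -> c c | T b | T P | b c; T -> b b | c c c | c | P c T

Generating nonterminals: {P, S, T, U}.
Reachable from S after that: {P, S, T}.
Removed useless symbols: {U} and every production mentioning them.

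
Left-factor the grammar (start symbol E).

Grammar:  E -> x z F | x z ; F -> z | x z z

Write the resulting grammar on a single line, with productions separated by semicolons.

E has alternatives sharing prefix 'x z': factor to E → x z E' with E' → F | ε.

E -> x z E'; F -> z | x z z; E' -> F | eps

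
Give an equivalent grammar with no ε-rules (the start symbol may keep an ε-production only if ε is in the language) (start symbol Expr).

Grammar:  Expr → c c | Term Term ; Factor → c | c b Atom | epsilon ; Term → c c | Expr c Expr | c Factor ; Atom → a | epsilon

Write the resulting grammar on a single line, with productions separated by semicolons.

Nullable set = {Atom, Factor}.
ε ∉ L(G), so no ε-production is kept.
For each production, add variants omitting each subset of nullable occurrences: Factor → c b Atom gives c b Atom | c b. Term → c Factor gives c Factor | c.

Expr → c c | Term Term; Factor → c | c b Atom | c b; Term → c c | Expr c Expr | c Factor | c; Atom → a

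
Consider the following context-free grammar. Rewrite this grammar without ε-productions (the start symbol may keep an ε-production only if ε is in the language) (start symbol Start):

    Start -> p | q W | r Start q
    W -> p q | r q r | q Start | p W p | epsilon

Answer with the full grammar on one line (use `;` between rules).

Start -> p | q W | q | r Start q; W -> p q | r q r | q Start | p W p | p p

The nullable symbols are {W}.
ε ∉ L(G), so no ε-production is kept.
Expand every rule over subsets of its nullable positions: Start → q W gives q W | q. W → p W p gives p W p | p p.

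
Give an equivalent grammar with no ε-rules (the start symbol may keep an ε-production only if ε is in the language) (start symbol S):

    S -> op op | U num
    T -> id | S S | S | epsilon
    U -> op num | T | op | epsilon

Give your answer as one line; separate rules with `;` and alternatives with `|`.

S -> op op | U num | num; T -> id | S S | S; U -> op num | T | op

Nullable nonterminals: {T, U}.
ε ∉ L(G), so no ε-production is kept.
Expand every rule over subsets of its nullable positions: S → U num gives U num | num.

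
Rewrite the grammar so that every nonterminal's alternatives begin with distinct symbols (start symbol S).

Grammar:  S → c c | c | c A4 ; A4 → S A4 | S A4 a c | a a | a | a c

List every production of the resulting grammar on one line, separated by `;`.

S → c S'; A4 → a A4' | S A4 A4''; S' → c | ε | A4; A4' → a | ε | c; A4'' → ε | a c

S has alternatives sharing prefix 'c': factor to S → c S' with S' → c | ε | A4.
A4 has alternatives sharing prefix 'a': factor to A4 → a A4' with A4' → a | ε | c.
A4 has alternatives sharing prefix 'S A4': factor to A4 → S A4 A4'' with A4'' → ε | a c.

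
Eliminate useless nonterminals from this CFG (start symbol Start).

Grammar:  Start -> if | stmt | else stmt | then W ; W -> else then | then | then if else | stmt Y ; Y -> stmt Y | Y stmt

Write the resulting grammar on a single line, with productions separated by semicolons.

Generating nonterminals: {Start, W}.
Reachable from Start after that: {Start, W}.
Removed useless symbols: {Y} and every production mentioning them.

Start -> if | stmt | else stmt | then W; W -> else then | then | then if else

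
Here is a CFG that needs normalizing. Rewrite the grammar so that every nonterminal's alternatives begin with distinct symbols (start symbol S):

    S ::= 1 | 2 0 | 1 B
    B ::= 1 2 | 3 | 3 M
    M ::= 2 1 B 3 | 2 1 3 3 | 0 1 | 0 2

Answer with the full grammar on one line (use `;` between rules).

S ::= 2 0 | 1 S'; B ::= 1 2 | 3 B'; M ::= 2 1 M' | 0 M''; S' ::= ε | B; B' ::= ε | M; M' ::= B 3 | 3 3; M'' ::= 1 | 2

S has alternatives sharing prefix '1': factor to S → 1 S' with S' → ε | B.
B has alternatives sharing prefix '3': factor to B → 3 B' with B' → ε | M.
M has alternatives sharing prefix '2 1': factor to M → 2 1 M' with M' → B 3 | 3 3.
M has alternatives sharing prefix '0': factor to M → 0 M'' with M'' → 1 | 2.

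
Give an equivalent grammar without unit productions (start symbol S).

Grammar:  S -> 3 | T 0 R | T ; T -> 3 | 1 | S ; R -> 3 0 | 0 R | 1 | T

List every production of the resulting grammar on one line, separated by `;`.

S -> 3 | T 0 R | 1; T -> 3 | T 0 R | 1; R -> 3 | T 0 R | 3 0 | 0 R | 1

Unit pairs: R ⇒* {S, T}; S ⇒* {T}; T ⇒* {S}.
For every A with A ⇒* B via unit rules, add B's non-unit alternatives to A; then delete every rule of the form X → Y.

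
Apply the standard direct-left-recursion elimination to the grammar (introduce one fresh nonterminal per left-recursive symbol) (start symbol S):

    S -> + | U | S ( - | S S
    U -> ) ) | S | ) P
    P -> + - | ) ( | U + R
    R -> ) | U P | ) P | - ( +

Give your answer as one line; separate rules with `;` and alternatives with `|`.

S is directly left-recursive.
For S: α = {( -, S}, β = {+, U}. Rewrite as S → β S' and S' → α S' | ε.

S -> + S' | U S'; U -> ) ) | S | ) P; P -> + - | ) ( | U + R; R -> ) | U P | ) P | - ( +; S' -> ( - S' | S S' | ε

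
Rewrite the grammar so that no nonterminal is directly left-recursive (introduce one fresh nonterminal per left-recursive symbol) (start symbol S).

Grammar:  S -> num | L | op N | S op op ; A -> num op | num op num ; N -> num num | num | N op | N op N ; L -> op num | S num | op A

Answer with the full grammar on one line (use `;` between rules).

S, N are directly left-recursive.
For S: α = {op op}, β = {num, L, op N}. Rewrite as S → β S' and S' → α S' | ε.
For N: α = {op, op N}, β = {num num, num}. Rewrite as N → β N' and N' → α N' | ε.

S -> num S' | L S' | op N S'; A -> num op | num op num; N -> num num N' | num N'; L -> op num | S num | op A; S' -> op op S' | ε; N' -> op N' | op N N' | ε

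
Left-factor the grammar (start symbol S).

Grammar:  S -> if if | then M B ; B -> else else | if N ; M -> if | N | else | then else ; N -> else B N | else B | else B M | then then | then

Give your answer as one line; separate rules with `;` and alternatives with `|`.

S -> if if | then M B; B -> else else | if N; M -> if | N | else | then else; N -> else B N' | then N''; N' -> N | eps | M; N'' -> then | eps

N has alternatives sharing prefix 'else B': factor to N → else B N' with N' → N | ε | M.
N has alternatives sharing prefix 'then': factor to N → then N'' with N'' → then | ε.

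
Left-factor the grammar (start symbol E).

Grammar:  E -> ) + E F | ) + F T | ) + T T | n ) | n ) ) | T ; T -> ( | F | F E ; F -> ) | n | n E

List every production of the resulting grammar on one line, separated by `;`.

E -> T | ) + E' | n ) E''; T -> ( | F T'; F -> ) | n F'; E' -> E F | F T | T T; E'' -> ε | ); T' -> ε | E; F' -> ε | E

E has alternatives sharing prefix ') +': factor to E → ) + E' with E' → E F | F T | T T.
E has alternatives sharing prefix 'n )': factor to E → n ) E'' with E'' → ε | ).
T has alternatives sharing prefix 'F': factor to T → F T' with T' → ε | E.
F has alternatives sharing prefix 'n': factor to F → n F' with F' → ε | E.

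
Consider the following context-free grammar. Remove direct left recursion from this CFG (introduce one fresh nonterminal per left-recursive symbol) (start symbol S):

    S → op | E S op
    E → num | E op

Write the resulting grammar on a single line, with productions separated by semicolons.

Left recursion appears on E.
For E: α = {op}, β = {num}. Rewrite as E → β E' and E' → α E' | ε.

S → op | E S op; E → num E'; E' → op E' | eps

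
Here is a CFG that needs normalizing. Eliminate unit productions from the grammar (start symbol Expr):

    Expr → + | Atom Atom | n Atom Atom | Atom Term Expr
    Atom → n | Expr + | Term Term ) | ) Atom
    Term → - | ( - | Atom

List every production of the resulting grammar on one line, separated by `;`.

Unit pairs: Term ⇒* {Atom}.
For every A with A ⇒* B via unit rules, add B's non-unit alternatives to A; then delete every rule of the form X → Y.

Expr → + | Atom Atom | n Atom Atom | Atom Term Expr; Atom → n | Expr + | Term Term ) | ) Atom; Term → - | ( - | n | Expr + | Term Term ) | ) Atom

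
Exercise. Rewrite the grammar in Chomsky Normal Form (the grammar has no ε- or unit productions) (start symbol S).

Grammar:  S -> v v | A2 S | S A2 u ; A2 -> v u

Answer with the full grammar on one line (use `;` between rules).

Introduce a nonterminal for each terminal appearing in a rule of length ≥ 2: X1 → v, X2 → u.
Binarize each right-hand side of length ≥ 3 by chaining fresh nonterminals (Y1, Y2, …): affected rules were S → S A2 X2.

S -> X1 X1 | A2 S | S Y1; A2 -> X1 X2; X1 -> v; X2 -> u; Y1 -> A2 X2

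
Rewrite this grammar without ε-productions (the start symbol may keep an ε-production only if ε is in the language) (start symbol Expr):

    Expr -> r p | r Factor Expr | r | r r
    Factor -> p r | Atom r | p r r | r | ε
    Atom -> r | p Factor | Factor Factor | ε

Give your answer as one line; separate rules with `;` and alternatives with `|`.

Nullable set = {Atom, Factor}.
ε ∉ L(G), so no ε-production is kept.
For each production, add variants omitting each subset of nullable occurrences: Expr → r Factor Expr gives r Factor Expr | r Expr. Factor → Atom r gives Atom r | r. Atom → p Factor gives p Factor | p. Atom → Factor Factor gives Factor Factor | Factor.

Expr -> r p | r Factor Expr | r Expr | r | r r; Factor -> p r | Atom r | r | p r r; Atom -> r | p Factor | p | Factor Factor | Factor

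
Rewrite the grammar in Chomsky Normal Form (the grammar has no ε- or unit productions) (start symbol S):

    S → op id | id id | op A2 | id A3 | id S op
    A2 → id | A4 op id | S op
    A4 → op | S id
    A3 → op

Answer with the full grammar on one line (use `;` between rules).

Introduce a nonterminal for each terminal appearing in a rule of length ≥ 2: X1 → op, X2 → id.
Binarize each right-hand side of length ≥ 3 by chaining fresh nonterminals (Y1, Y2, …): affected rules were S → X2 S X1; A2 → A4 X1 X2.

S → X1 X2 | X2 X2 | X1 A2 | X2 A3 | X2 Y1; A2 → id | A4 Y2 | S X1; A4 → op | S X2; A3 → op; X1 → op; X2 → id; Y1 → S X1; Y2 → X1 X2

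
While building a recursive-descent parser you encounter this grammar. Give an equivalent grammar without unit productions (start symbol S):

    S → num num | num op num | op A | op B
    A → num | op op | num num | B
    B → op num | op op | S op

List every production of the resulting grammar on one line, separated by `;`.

S → num num | num op num | op A | op B; A → op num | op op | S op | num | num num; B → op num | op op | S op

Unit pairs: A ⇒* {B}.
For every A with A ⇒* B via unit rules, add B's non-unit alternatives to A; then delete every rule of the form X → Y.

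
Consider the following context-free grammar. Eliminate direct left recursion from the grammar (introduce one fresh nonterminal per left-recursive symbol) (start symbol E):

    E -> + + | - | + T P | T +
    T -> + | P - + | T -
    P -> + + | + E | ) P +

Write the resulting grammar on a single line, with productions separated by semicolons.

E -> + + | - | + T P | T +; T -> + T' | P - + T'; P -> + + | + E | ) P +; T' -> - T' | ε

Directly left-recursive nonterminal: T.
For T: α = {-}, β = {+, P - +}. Rewrite as T → β T' and T' → α T' | ε.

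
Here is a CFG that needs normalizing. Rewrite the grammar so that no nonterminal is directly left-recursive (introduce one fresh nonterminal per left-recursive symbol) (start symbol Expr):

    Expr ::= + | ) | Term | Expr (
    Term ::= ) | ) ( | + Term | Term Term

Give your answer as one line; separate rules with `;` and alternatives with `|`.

Expr ::= + Expr1 | ) Expr1 | Term Expr1; Term ::= ) Term1 | ) ( Term1 | + Term Term1; Expr1 ::= ( Expr1 | ε; Term1 ::= Term Term1 | ε

Expr, Term are directly left-recursive.
For Expr: α = {(}, β = {+, ), Term}. Rewrite as Expr → β Expr1 and Expr1 → α Expr1 | ε.
For Term: α = {Term}, β = {), ) (, + Term}. Rewrite as Term → β Term1 and Term1 → α Term1 | ε.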